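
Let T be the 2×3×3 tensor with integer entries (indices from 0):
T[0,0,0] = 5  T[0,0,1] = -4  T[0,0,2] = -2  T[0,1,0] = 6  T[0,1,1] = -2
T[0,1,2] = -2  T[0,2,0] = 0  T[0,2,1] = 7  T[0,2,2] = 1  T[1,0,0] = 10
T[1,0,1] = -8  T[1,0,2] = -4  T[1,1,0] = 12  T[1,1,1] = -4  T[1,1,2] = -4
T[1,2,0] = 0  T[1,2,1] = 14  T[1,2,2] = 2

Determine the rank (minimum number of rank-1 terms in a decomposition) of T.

Lower bound: the mode-3 unfolding of T (rows indexed by k, columns by (i,j) = (0,0), (0,1), (0,2), (1,0), (1,1), (1,2)) is [[5, 6, 0, 10, 12, 0], [-4, -2, 7, -8, -4, 14], [-2, -2, 1, -4, -4, 2]].
There the 2×2 minor on rows k ∈ {0, 1}, columns (i,j) ∈ {(0,0), (0,1)} is det [[5, 6], [-4, -2]] = 14 ≠ 0, so this unfolding has rank ≥ 2; CP rank is at least every unfolding rank, so rank(T) ≥ 2. (Unfolding ranks only ever bound the CP rank from below — rank(T) can be strictly larger than all of them — so the matching upper bound has to come from an explicit 2-term decomposition.)
Upper bound — finding two terms. Every mode-1 slice of T is a multiple of one matrix: T[i,:,:] = a[i]·M with a = [1, 2] and M = [[5, -4, -2], [6, -2, -2], [0, 7, 1]] (rows indexed by j, columns by k). So it suffices to write M as a sum of two rank-1 matrices.
The columns of M satisfy (column 1) = 2·(column 0) + 7·(column 2), so splitting by columns, M = [5, 6, 0][1, 2, 0]ᵀ + [-2, -2, 1][0, 7, 1]ᵀ.
Hence T = [1, 2] ⊗ [5, 6, 0] ⊗ [1, 2, 0] + [1, 2] ⊗ [-2, -2, 1] ⊗ [0, 7, 1], so rank(T) ≤ 2.
These bounds meet, so rank(T) = 2.

2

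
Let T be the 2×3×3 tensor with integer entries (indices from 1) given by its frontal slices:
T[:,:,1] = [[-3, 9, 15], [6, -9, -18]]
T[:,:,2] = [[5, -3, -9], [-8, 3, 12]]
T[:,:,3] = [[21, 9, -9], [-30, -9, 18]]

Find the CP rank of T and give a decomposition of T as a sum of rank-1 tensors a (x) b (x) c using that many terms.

Lower bound: the mode-2 unfolding of T (rows indexed by j, columns by (i,k) = (1,1), (1,2), (1,3), (2,1), (2,2), (2,3)) is [[-3, 5, 21, 6, -8, -30], [9, -3, 9, -9, 3, -9], [15, -9, -9, -18, 12, 18]].
There the 2×2 minor on rows j ∈ {1, 2}, columns (i,k) ∈ {(1,1), (1,2)} is det [[-3, 5], [9, -3]] = -36 ≠ 0, so this unfolding has rank ≥ 2; CP rank is at least every unfolding rank, so rank(T) ≥ 2. (This is only a lower bound: in general the CP rank may exceed every unfolding rank, so we still need to exhibit 2 rank-1 terms summing to T.)
Upper bound — finding two terms. Write S_k = T[:,:,k] for the frontal slices: S₁ = [[-3, 9, 15], [6, -9, -18]], S₂ = [[5, -3, -9], [-8, 3, 12]], S₃ = [[21, 9, -9], [-30, -9, 18]].
If T = a₁ (x) b₁ (x) c₁ + a₂ (x) b₂ (x) c₂ then each S_k = c₁[k]·a₁b₁ᵀ + c₂[k]·a₂b₂ᵀ. S₁ and S₂ are linearly independent, so a₁b₁ᵀ and a₂b₂ᵀ must span the same plane of matrices: they are the rank-1 matrices of the form x·S₁ + y·S₂.
The 2×2 minor of x·S₁ + y·S₂ on rows {1,2}, columns {1,2} is −27·x² + 36·xy − 9·y² = (-9)·(3·x − y)(x − y), vanishing at (x:y) = (1:3) and (1:1).
M₁ = S₁ + 3·S₂ = [[12, 0, -12], [-18, 0, 18]] = 6·(2, -3)(1, 0, -1)ᵀ and M₂ = S₁ + S₂ = [[2, 6, 6], [-2, -6, -6]] = 2·(1, -1)(1, 3, 3)ᵀ, so take a₁ = (2, -3), b₁ = (1, 0, -1), a₂ = (1, -1), b₂ = (1, 3, 3).
Each slice is an integer combination of E₁ = a₁b₁ᵀ and E₂ = a₂b₂ᵀ: S₁ = −3·E₁ + 3·E₂, S₂ = 3·E₁ − E₂, S₃ = 9·E₁ + 3·E₂; reading off coefficients, c₁ = (-3, 3, 9) and c₂ = (3, -1, 3).
Hence T = (2, -3) (x) (1, 0, -1) (x) (-3, 3, 9) + (1, -1) (x) (1, 3, 3) (x) (3, -1, 3), so rank(T) ≤ 2.
These bounds meet, so rank(T) = 2.

rank(T) = 2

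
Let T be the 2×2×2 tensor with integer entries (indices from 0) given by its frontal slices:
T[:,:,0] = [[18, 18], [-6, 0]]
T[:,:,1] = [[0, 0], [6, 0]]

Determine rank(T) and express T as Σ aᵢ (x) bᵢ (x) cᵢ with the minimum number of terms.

Lower bound: in the mode-1 unfolding of T (rows indexed by i, columns by (j,k)) the 2×2 minor on rows i ∈ {0, 1}, columns (j,k) ∈ {(0,0), (0,1)} is det [[18, 0], [-6, 6]] = 108 ≠ 0, so that unfolding has rank ≥ 2 and hence rank(T) ≥ 2 (CP rank is at least every unfolding rank, though it can be larger).
Upper bound: with S_k = T[:,:,k], the two rank-1 terms a₁b₁ᵀ, a₂b₂ᵀ are the rank-1 members of the pencil x·S₀ + y·S₁.
det(x·S₀ + y·S₁) is 108·x² − 108·xy = 108·(x − y)(x), vanishing at (x:y) = (1:1) and (0:1).
M₁ = S₀ + S₁ = [[18, 18], [0, 0]] = 18·[1, 0][1, 1]ᵀ and M₂ = S₁ = [[0, 0], [6, 0]] = 6·[0, 1][1, 0]ᵀ, so take a₁ = [1, 0], b₁ = [1, 1], a₂ = [0, 1], b₂ = [1, 0].
Each slice is an integer combination of E₁ = a₁b₁ᵀ and E₂ = a₂b₂ᵀ: S₀ = 18·E₁ − 6·E₂, S₁ = 6·E₂; reading off coefficients, c₁ = [18, 0] and c₂ = [-6, 6].
Hence T = [1, 0] (x) [1, 1] (x) [18, 0] + [0, 1] (x) [1, 0] (x) [-6, 6], so rank(T) ≤ 2.
These bounds meet, so rank(T) = 2.

rank(T) = 2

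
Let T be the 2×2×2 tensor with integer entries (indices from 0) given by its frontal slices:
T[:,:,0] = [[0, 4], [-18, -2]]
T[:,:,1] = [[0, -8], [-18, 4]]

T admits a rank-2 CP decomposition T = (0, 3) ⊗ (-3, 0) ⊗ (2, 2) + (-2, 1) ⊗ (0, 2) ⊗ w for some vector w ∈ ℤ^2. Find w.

w = (-1, 2)

Subtract the known terms from T to get the rank-1 residual R = (-2, 1) ⊗ (0, 2) ⊗ w, so R[i,j,k] = a[i]·b[j]·w[k]. Pick indices with nonzero a[0]·b[1] = (-2)·(2) = -4. Only the fibre through (0,1,·) is needed: R[0,1,:] = T[0,1,:] − Σₗ aₗ[0]bₗ[1]cₗ = [4, -8] − (0)·(0)·(2, 2) = [4, -8]. Then w[k] = R[0,1,k] / -4 for each k, giving w = [4, -8] / -4 = (-1, 2).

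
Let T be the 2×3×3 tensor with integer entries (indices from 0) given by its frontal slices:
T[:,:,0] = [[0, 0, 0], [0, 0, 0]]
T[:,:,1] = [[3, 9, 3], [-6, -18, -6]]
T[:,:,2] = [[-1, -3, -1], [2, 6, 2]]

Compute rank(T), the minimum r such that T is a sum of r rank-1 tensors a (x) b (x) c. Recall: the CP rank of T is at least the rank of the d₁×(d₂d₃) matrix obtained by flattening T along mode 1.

Lower bound: T ≠ 0 (e.g. T[0,0,1] = 3), so rank(T) ≥ 1.
Upper bound: if T = a (x) b (x) c then every fibre of T is a multiple of the corresponding factor, so read the factors off the fibres through the nonzero entry T[0,0,1] = 3.
The mode-1 fibre T[:,0,1] = [3, -6] gives a = [1, -2] (primitive direction); the mode-2 fibre T[0,:,1] = [3, 9, 3] gives b = [1, 3, 1]; then c[k] = T[0,0,k] / (a[0]·b[0]) = [0, 3, -1] / 1 = [0, 3, -1].
Expanding [1, -2] (x) [1, 3, 1] (x) [0, 3, -1] reproduces all 18 entries of T, so T = [1, -2] (x) [1, 3, 1] (x) [0, 3, -1] and rank(T) ≤ 1.
These bounds meet, so rank(T) = 1.
Check entry T[0,1,0] = 0: (1)·(3)·(0) = 0.

1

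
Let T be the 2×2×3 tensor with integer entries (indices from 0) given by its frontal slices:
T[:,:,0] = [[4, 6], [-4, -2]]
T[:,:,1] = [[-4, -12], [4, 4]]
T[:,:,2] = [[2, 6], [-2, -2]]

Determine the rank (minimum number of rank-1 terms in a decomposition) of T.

Lower bound: the mode-1 unfolding of T (rows indexed by i, columns by (j,k) = (0,0), (0,1), (0,2), (1,0), (1,1), (1,2)) is [[4, -4, 2, 6, -12, 6], [-4, 4, -2, -2, 4, -2]].
There the 2×2 minor on rows i ∈ {0, 1}, columns (j,k) ∈ {(0,0), (1,0)} is det [[4, 6], [-4, -2]] = 16 ≠ 0, so this unfolding has rank ≥ 2; CP rank is at least every unfolding rank, so rank(T) ≥ 2. (Flattening ranks never certify an upper bound on CP rank; for that we must actually write T with 2 rank-1 terms.)
Upper bound — finding two terms. Write S_k = T[:,:,k] for the frontal slices: S₀ = [[4, 6], [-4, -2]], S₁ = [[-4, -12], [4, 4]], S₂ = [[2, 6], [-2, -2]].
If T = a₁ ⊗ b₁ ⊗ c₁ + a₂ ⊗ b₂ ⊗ c₂ then each S_k = c₁[k]·a₁b₁ᵀ + c₂[k]·a₂b₂ᵀ. S₀ and S₁ are linearly independent, so a₁b₁ᵀ and a₂b₂ᵀ must span the same plane of matrices: they are the rank-1 matrices of the form x·S₀ + y·S₁.
det(x·S₀ + y·S₁) is 16·x² − 48·xy + 32·y² = 16·(x − 2·y)(x − y), vanishing at (x:y) = (2:1) and (1:1).
M₁ = 2·S₀ + S₁ = [[4, 0], [-4, 0]] = 4·[1, -1][1, 0]ᵀ and M₂ = S₀ + S₁ = [[0, -6], [0, 2]] = (-2)·[3, -1][0, 1]ᵀ, so take a₁ = [1, -1], b₁ = [1, 0], a₂ = [3, -1], b₂ = [0, 1].
Each slice is an integer combination of E₁ = a₁b₁ᵀ and E₂ = a₂b₂ᵀ: S₀ = 4·E₁ + 2·E₂, S₁ = −4·E₁ − 4·E₂, S₂ = 2·E₁ + 2·E₂; reading off coefficients, c₁ = [4, -4, 2] and c₂ = [2, -4, 2].
Hence T = [1, -1] ⊗ [1, 0] ⊗ [4, -4, 2] + [3, -1] ⊗ [0, 1] ⊗ [2, -4, 2], so rank(T) ≤ 2.
These bounds meet, so rank(T) = 2.

2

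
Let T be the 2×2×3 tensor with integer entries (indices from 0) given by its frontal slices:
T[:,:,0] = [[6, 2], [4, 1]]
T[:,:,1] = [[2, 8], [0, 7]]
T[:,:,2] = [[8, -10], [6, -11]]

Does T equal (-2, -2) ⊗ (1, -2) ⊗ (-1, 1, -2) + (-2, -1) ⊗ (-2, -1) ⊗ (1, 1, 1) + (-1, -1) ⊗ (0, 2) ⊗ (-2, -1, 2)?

Yes

Reconstruct entrywise from the claimed factors. For example, T[0,0,0] = 6 and Σₗ aₗ[0]bₗ[0]cₗ[0] = (-2)·(1)·(-1) + (-2)·(-2)·(1) + (-1)·(0)·(-2) = 6; checking all 12 entries, every one matches. The claim holds.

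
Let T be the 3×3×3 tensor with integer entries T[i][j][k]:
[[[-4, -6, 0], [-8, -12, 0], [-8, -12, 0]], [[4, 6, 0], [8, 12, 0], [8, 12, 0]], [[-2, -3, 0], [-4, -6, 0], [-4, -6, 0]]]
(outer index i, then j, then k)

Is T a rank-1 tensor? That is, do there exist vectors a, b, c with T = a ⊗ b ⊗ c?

Yes

The mode-1 fibre T[:,0,0] = [-4, 4, -2] gives a = (2, -2, 1) (primitive direction); the mode-2 fibre T[0,:,0] = [-4, -8, -8] gives b = (1, 2, 2); then c[k] = T[0,0,k] / (a[0]·b[0]) = [-4, -6, 0] / 2 = (-2, -3, 0).
Expanding (2, -2, 1) ⊗ (1, 2, 2) ⊗ (-2, -3, 0) reproduces all 27 entries of T, so T = (2, -2, 1) ⊗ (1, 2, 2) ⊗ (-2, -3, 0) and rank(T) ≤ 1.
Equivalently every frontal slice T[:,:,k] is c[k] times the rank-1 matrix (2, -2, 1) ⊗ (1, 2, 2). So T has rank 1 (it is nonzero).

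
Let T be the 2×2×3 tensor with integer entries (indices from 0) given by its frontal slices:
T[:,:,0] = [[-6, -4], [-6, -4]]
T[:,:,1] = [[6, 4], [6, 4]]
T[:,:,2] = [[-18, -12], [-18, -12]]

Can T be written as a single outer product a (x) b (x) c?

Yes

If T = a (x) b (x) c then every fibre of T is a multiple of the corresponding factor, so read the factors off the fibres through the nonzero entry T[0,0,0] = -6.
The mode-1 fibre T[:,0,0] = [-6, -6] gives a = [1, 1] (primitive direction); the mode-2 fibre T[0,:,0] = [-6, -4] gives b = [3, 2]; then c[k] = T[0,0,k] / (a[0]·b[0]) = [-6, 6, -18] / 3 = [-2, 2, -6].
Expanding [1, 1] (x) [3, 2] (x) [-2, 2, -6] reproduces all 12 entries of T, so T = [1, 1] (x) [3, 2] (x) [-2, 2, -6] and rank(T) ≤ 1.
Equivalently every frontal slice T[:,:,k] is c[k] times the rank-1 matrix [1, 1] (x) [3, 2]. So T has rank 1 (it is nonzero).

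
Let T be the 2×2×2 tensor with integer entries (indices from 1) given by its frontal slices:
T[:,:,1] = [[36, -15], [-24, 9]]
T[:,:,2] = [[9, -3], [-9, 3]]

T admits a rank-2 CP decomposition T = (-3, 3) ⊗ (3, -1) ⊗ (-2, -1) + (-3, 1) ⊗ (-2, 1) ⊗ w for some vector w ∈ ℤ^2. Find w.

w = (3, 0)

Subtract the known terms from T to get the rank-1 residual R = (-3, 1) ⊗ (-2, 1) ⊗ w, so R[i,j,k] = a[i]·b[j]·w[k]. Pick indices with nonzero a[1]·b[1] = (-3)·(-2) = 6. Only the fibre through (1,1,·) is needed: R[1,1,:] = T[1,1,:] − Σₗ aₗ[1]bₗ[1]cₗ = [36, 9] − (-3)·(3)·(-2, -1) = [18, 0]. Then w[k] = R[1,1,k] / 6 for each k, giving w = [18, 0] / 6 = (3, 0).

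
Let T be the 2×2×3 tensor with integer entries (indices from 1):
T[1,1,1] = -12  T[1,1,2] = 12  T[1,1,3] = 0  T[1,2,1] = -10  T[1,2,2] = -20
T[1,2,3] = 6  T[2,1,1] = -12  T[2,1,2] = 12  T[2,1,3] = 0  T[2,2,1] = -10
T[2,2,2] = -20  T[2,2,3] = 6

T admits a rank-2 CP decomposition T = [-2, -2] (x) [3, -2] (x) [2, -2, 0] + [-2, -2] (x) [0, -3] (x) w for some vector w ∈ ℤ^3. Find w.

Subtract the known terms from T to get the rank-1 residual R = [-2, -2] (x) [0, -3] (x) w, so R[i,j,k] = a[i]·b[j]·w[k]. Pick indices with nonzero a[1]·b[2] = (-2)·(-3) = 6. Only the fibre through (1,2,·) is needed: R[1,2,:] = T[1,2,:] − Σₗ aₗ[1]bₗ[2]cₗ = [-10, -20, 6] − (-2)·(-2)·[2, -2, 0] = [-18, -12, 6]. Then w[k] = R[1,2,k] / 6 for each k, giving w = [-18, -12, 6] / 6 = [-3, -2, 1].

w = [-3, -2, 1]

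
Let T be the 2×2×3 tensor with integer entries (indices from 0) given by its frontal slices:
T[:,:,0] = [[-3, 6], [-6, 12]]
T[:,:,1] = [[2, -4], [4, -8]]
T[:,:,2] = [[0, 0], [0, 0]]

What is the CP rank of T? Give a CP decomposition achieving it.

rank(T) = 1

Lower bound: T ≠ 0 (e.g. T[0,0,0] = -3), so rank(T) ≥ 1.
Upper bound: the mode-1 fibre T[:,0,0] = [-3, -6] gives a = [1, 2] (primitive direction); the mode-2 fibre T[0,:,0] = [-3, 6] gives b = [1, -2]; then c[k] = T[0,0,k] / (a[0]·b[0]) = [-3, 2, 0] / 1 = [-3, 2, 0].
Expanding [1, 2] ⊗ [1, -2] ⊗ [-3, 2, 0] reproduces all 12 entries of T, so T = [1, 2] ⊗ [1, -2] ⊗ [-3, 2, 0] and rank(T) ≤ 1.
These bounds meet, so rank(T) = 1.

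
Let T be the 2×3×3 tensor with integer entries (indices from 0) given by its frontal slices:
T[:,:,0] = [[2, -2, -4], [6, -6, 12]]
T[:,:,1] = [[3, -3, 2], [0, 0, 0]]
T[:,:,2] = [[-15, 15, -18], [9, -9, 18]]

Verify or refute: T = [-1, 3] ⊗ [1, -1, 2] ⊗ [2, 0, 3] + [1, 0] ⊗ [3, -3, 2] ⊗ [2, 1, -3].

Reconstruct entry (0,0,0) from the claimed factors: Σₗ aₗ[0]bₗ[0]cₗ[0] = (-1)·(1)·(2) + (1)·(3)·(2) = 4, but T[0,0,0] = 2. The claim is false.

No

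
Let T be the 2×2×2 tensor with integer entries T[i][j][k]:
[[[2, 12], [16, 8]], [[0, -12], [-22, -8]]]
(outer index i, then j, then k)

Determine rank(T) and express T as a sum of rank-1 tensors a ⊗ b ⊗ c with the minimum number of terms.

Lower bound: the mode-1 unfolding of T (rows indexed by i, columns by (j,k) = (0,0), (0,1), (1,0), (1,1)) is [[2, 12, 16, 8], [0, -12, -22, -8]].
There the 2×2 minor on rows i ∈ {0, 1}, columns (j,k) ∈ {(0,0), (0,1)} is det [[2, 12], [0, -12]] = -24 ≠ 0, so this unfolding has rank ≥ 2; CP rank is at least every unfolding rank, so rank(T) ≥ 2. (Flattening ranks never certify an upper bound on CP rank; for that we must actually write T with 2 rank-1 terms.)
Upper bound — finding two terms. Write S_k = T[:,:,k] for the frontal slices: S₀ = [[2, 16], [0, -22]], S₁ = [[12, 8], [-12, -8]].
If T = a₁ ⊗ b₁ ⊗ c₁ + a₂ ⊗ b₂ ⊗ c₂ then each S_k = c₁[k]·a₁b₁ᵀ + c₂[k]·a₂b₂ᵀ. S₀ and S₁ are linearly independent, so a₁b₁ᵀ and a₂b₂ᵀ must span the same plane of matrices: they are the rank-1 matrices of the form x·S₀ + y·S₁.
det(x·S₀ + y·S₁) is −44·x² − 88·xy = (-44)·(x + 2·y)(x), vanishing at (x:y) = (2:-1) and (0:1).
M₁ = 2·S₀ − S₁ = [[-8, 24], [12, -36]] = (-4)·(2, -3)(1, -3)ᵀ and M₂ = S₁ = [[12, 8], [-12, -8]] = 4·(1, -1)(3, 2)ᵀ, so take a₁ = (2, -3), b₁ = (1, -3), a₂ = (1, -1), b₂ = (3, 2).
Each slice is an integer combination of E₁ = a₁b₁ᵀ and E₂ = a₂b₂ᵀ: S₀ = −2·E₁ + 2·E₂, S₁ = 4·E₂; reading off coefficients, c₁ = (-2, 0) and c₂ = (2, 4).
Hence T = (2, -3) ⊗ (1, -3) ⊗ (-2, 0) + (1, -1) ⊗ (3, 2) ⊗ (2, 4), so rank(T) ≤ 2.
These bounds meet, so rank(T) = 2.
Check entry T[1,0,1] = -12: (-3)·(1)·(0) + (-1)·(3)·(4) = -12.

rank(T) = 2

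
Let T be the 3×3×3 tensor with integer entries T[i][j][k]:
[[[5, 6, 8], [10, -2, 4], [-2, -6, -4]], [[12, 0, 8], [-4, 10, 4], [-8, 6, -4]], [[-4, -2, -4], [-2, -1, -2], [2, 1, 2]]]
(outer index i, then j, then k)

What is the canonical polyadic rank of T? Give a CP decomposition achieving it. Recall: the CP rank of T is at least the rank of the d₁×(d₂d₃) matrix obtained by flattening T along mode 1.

rank(T) = 3

Lower bound: the mode-1 unfolding of T (rows indexed by i, columns by (j,k) = (0,0), (0,1), (0,2), (1,0), (1,1), (1,2), (2,0), (2,1), (2,2)) is [[5, 6, 8, 10, -2, 4, -2, -6, -4], [12, 0, 8, -4, 10, 4, -8, 6, -4], [-4, -2, -4, -2, -1, -2, 2, 1, 2]].
There the 3×3 minor on rows i ∈ {0, 1, 2}, columns (j,k) ∈ {(0,0), (0,1), (0,2)} is det [[5, 6, 8], [12, 0, 8], [-4, -2, -4]] = -16 ≠ 0, so this unfolding has rank ≥ 3; CP rank is at least every unfolding rank, so rank(T) ≥ 3. (Unfolding ranks only ever bound the CP rank from below — rank(T) can be strictly larger than all of them — so the matching upper bound has to come from an explicit 3-term decomposition.)
Upper bound: T is a sum of 3 rank-1 terms, T = [1, -2, 0] ⊗ [1, -2, -2] ⊗ [-1, 2, 0] + [1, -1, 0] ⊗ [1, -2, 0] ⊗ [-2, 0, 0] + [2, 2, -1] ⊗ [2, 1, -1] ⊗ [2, 1, 2] (one valid choice — decompositions are not unique — normalised so each a, b is primitive with positive first nonzero entry; check it by expanding all entries), so rank(T) ≤ 3.
These bounds meet, so rank(T) = 3.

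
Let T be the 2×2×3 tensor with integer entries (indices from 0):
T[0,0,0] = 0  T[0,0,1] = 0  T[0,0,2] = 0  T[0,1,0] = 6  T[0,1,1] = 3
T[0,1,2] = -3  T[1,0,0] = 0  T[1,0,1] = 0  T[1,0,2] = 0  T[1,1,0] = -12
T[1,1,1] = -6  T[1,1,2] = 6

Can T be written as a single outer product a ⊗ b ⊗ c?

If T = a ⊗ b ⊗ c then every fibre of T is a multiple of the corresponding factor, so read the factors off the fibres through the nonzero entry T[0,1,0] = 6.
The mode-1 fibre T[:,1,0] = [6, -12] gives a = [1, -2] (primitive direction); the mode-2 fibre T[0,:,0] = [0, 6] gives b = [0, 1]; then c[k] = T[0,1,k] / (a[0]·b[1]) = [6, 3, -3] / 1 = [6, 3, -3].
Expanding [1, -2] ⊗ [0, 1] ⊗ [6, 3, -3] reproduces all 12 entries of T, so T = [1, -2] ⊗ [0, 1] ⊗ [6, 3, -3] and rank(T) ≤ 1.
Equivalently every frontal slice T[:,:,k] is c[k] times the rank-1 matrix [1, -2] ⊗ [0, 1]. So T has rank 1 (it is nonzero).

Yes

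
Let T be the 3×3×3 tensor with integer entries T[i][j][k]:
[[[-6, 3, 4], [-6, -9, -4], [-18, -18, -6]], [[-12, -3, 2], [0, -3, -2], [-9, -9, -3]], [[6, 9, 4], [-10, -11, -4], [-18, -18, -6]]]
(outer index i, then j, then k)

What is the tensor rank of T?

2

Lower bound: in the mode-2 unfolding of T (rows indexed by j, columns by (i,k)) the 2×2 minor on rows j ∈ {0, 1}, columns (i,k) ∈ {(0,0), (0,1)} is det [[-6, 3], [-6, -9]] = 72 ≠ 0, so that unfolding has rank ≥ 2 and hence rank(T) ≥ 2 (CP rank is at least every unfolding rank, though it can be larger).
Upper bound: with S_k = T[:,:,k], the two rank-1 terms a₁b₁ᵀ, a₂b₂ᵀ are the rank-1 members of the pencil x·S₀ + y·S₁.
The 2×2 minor of x·S₀ + y·S₁ on rows {0,1}, columns {0,1} is −72·x² − 108·xy − 36·y² = (-36)·(x + y)(2·x + y), vanishing at (x:y) = (1:-1) and (1:-2).
M₁ = S₀ − S₁ = [[-9, 3, 0], [-9, 3, 0], [-3, 1, 0]] = −[3, 3, 1][3, -1, 0]ᵀ and M₂ = S₀ − 2·S₁ = [[-12, 12, 18], [-6, 6, 9], [-12, 12, 18]] = (-3)·[2, 1, 2][2, -2, -3]ᵀ, so take a₁ = [3, 3, 1], b₁ = [3, -1, 0], a₂ = [2, 1, 2], b₂ = [2, -2, -3].
Each slice is an integer combination of E₁ = a₁b₁ᵀ and E₂ = a₂b₂ᵀ: S₀ = −2·E₁ + 3·E₂, S₁ = −E₁ + 3·E₂, S₂ = E₂; reading off coefficients, c₁ = [-2, -1, 0] and c₂ = [3, 3, 1].
Hence T = [3, 3, 1] ⊗ [3, -1, 0] ⊗ [-2, -1, 0] + [2, 1, 2] ⊗ [2, -2, -3] ⊗ [3, 3, 1], so rank(T) ≤ 2.
These bounds meet, so rank(T) = 2.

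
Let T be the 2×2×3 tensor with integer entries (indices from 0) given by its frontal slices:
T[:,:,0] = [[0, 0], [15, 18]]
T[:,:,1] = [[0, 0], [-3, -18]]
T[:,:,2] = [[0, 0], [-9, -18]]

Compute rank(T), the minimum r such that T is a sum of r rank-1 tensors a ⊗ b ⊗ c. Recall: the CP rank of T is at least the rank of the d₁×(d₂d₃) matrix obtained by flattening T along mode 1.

2

Lower bound: the mode-2 unfolding of T (rows indexed by j, columns by (i,k) = (0,0), (0,1), (0,2), (1,0), (1,1), (1,2)) is [[0, 0, 0, 15, -3, -9], [0, 0, 0, 18, -18, -18]].
There the 2×2 minor on rows j ∈ {0, 1}, columns (i,k) ∈ {(1,0), (1,1)} is det [[15, -3], [18, -18]] = -216 ≠ 0, so this unfolding has rank ≥ 2; CP rank is at least every unfolding rank, so rank(T) ≥ 2. (Flattening ranks never certify an upper bound on CP rank; for that we must actually write T with 2 rank-1 terms.)
Upper bound — finding two terms. Every mode-1 slice of T is a multiple of one matrix: T[i,:,:] = a[i]·M with a = (0, 1) and M = [[15, -3, -9], [18, -18, -18]] (rows indexed by j, columns by k). So it suffices to write M as a sum of two rank-1 matrices.
Splitting M by its rows (j = 0, 1), M = (1, 0)(15, -3, -9)ᵀ + (0, 1)(18, -18, -18)ᵀ.
Hence T = (0, 1) ⊗ (1, 0) ⊗ (15, -3, -9) + (0, 1) ⊗ (0, 1) ⊗ (18, -18, -18), so rank(T) ≤ 2.
These bounds meet, so rank(T) = 2.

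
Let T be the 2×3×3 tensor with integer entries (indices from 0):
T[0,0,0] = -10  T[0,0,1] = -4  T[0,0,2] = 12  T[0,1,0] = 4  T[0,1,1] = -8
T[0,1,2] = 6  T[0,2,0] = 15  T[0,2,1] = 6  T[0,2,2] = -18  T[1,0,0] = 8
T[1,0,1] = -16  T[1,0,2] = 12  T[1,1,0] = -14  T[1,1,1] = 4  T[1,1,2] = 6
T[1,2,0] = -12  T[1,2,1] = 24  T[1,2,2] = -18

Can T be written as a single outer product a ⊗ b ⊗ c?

No

The mode-2 unfolding of T (rows indexed by j, columns by (i,k) = (0,0), (0,1), (0,2), (1,0), (1,1), (1,2)) is [[-10, -4, 12, 8, -16, 12], [4, -8, 6, -14, 4, 6], [15, 6, -18, -12, 24, -18]].
There the 2×2 minor on rows j ∈ {0, 1}, columns (i,k) ∈ {(0,0), (0,1)} is det [[-10, -4], [4, -8]] = 96 ≠ 0, so this unfolding has rank ≥ 2; CP rank is at least every unfolding rank, so rank(T) ≥ 2.
In particular rank(T) ≥ 2 > 1, so T is not rank-1.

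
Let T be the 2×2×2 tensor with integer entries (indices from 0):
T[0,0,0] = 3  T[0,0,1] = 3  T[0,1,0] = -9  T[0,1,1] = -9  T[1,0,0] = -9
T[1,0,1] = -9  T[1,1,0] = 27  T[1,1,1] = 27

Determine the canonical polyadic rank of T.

1

Lower bound: T ≠ 0 (e.g. T[0,0,0] = 3), so rank(T) ≥ 1.
Upper bound: if T = a ⊗ b ⊗ c then every fibre of T is a multiple of the corresponding factor, so read the factors off the fibres through the nonzero entry T[0,0,0] = 3.
The mode-1 fibre T[:,0,0] = [3, -9] gives a = (1, -3) (primitive direction); the mode-2 fibre T[0,:,0] = [3, -9] gives b = (1, -3); then c[k] = T[0,0,k] / (a[0]·b[0]) = [3, 3] / 1 = (3, 3).
Expanding (1, -3) ⊗ (1, -3) ⊗ (3, 3) reproduces all 8 entries of T, so T = (1, -3) ⊗ (1, -3) ⊗ (3, 3) and rank(T) ≤ 1.
These bounds meet, so rank(T) = 1.
Check entry T[0,1,0] = -9: (1)·(-3)·(3) = -9.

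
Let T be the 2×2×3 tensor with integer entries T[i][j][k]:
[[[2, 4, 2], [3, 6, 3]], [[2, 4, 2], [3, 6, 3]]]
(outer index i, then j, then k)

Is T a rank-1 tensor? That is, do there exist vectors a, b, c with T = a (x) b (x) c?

If T = a (x) b (x) c then every fibre of T is a multiple of the corresponding factor, so read the factors off the fibres through the nonzero entry T[0,0,0] = 2.
The mode-1 fibre T[:,0,0] = [2, 2] gives a = (1, 1) (primitive direction); the mode-2 fibre T[0,:,0] = [2, 3] gives b = (2, 3); then c[k] = T[0,0,k] / (a[0]·b[0]) = [2, 4, 2] / 2 = (1, 2, 1).
Expanding (1, 1) (x) (2, 3) (x) (1, 2, 1) reproduces all 12 entries of T, so T = (1, 1) (x) (2, 3) (x) (1, 2, 1) and rank(T) ≤ 1.
Equivalently every frontal slice T[:,:,k] is c[k] times the rank-1 matrix (1, 1) (x) (2, 3). So T has rank 1 (it is nonzero).

Yes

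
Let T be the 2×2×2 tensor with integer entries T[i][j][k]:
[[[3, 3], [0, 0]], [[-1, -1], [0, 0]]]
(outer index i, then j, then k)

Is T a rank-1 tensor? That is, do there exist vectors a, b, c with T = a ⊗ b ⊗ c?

If T = a ⊗ b ⊗ c then every fibre of T is a multiple of the corresponding factor, so read the factors off the fibres through the nonzero entry T[0,0,0] = 3.
The mode-1 fibre T[:,0,0] = [3, -1] gives a = [3, -1] (primitive direction); the mode-2 fibre T[0,:,0] = [3, 0] gives b = [1, 0]; then c[k] = T[0,0,k] / (a[0]·b[0]) = [3, 3] / 3 = [1, 1].
Expanding [3, -1] ⊗ [1, 0] ⊗ [1, 1] reproduces all 8 entries of T, so T = [3, -1] ⊗ [1, 0] ⊗ [1, 1] and rank(T) ≤ 1.
Equivalently every frontal slice T[:,:,k] is c[k] times the rank-1 matrix [3, -1] ⊗ [1, 0]. So T has rank 1 (it is nonzero).

Yes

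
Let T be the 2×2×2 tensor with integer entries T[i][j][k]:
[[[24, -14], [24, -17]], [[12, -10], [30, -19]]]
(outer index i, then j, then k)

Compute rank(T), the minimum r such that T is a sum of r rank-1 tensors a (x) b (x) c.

Lower bound: in the mode-2 unfolding of T (rows indexed by j, columns by (i,k)) the 2×2 minor on rows j ∈ {0, 1}, columns (i,k) ∈ {(0,0), (0,1)} is det [[24, -14], [24, -17]] = -72 ≠ 0, so that unfolding has rank ≥ 2 and hence rank(T) ≥ 2 (CP rank is at least every unfolding rank, though it can be larger).
Upper bound: with S_k = T[:,:,k], the two rank-1 terms a₁b₁ᵀ, a₂b₂ᵀ are the rank-1 members of the pencil x·S₀ + y·S₁.
det(x·S₀ + y·S₁) is 432·x² − 432·xy + 96·y² = 48·(3·x − 2·y)(3·x − y), vanishing at (x:y) = (2:3) and (1:3).
M₁ = 2·S₀ + 3·S₁ = [[6, -3], [-6, 3]] = 3·(1, -1)(2, -1)ᵀ and M₂ = S₀ + 3·S₁ = [[-18, -27], [-18, -27]] = (-9)·(1, 1)(2, 3)ᵀ, so take a₁ = (1, -1), b₁ = (2, -1), a₂ = (1, 1), b₂ = (2, 3).
Each slice is an integer combination of E₁ = a₁b₁ᵀ and E₂ = a₂b₂ᵀ: S₀ = 3·E₁ + 9·E₂, S₁ = −E₁ − 6·E₂; reading off coefficients, c₁ = (3, -1) and c₂ = (9, -6).
Hence T = (1, -1) (x) (2, -1) (x) (3, -1) + (1, 1) (x) (2, 3) (x) (9, -6), so rank(T) ≤ 2.
These bounds meet, so rank(T) = 2.

2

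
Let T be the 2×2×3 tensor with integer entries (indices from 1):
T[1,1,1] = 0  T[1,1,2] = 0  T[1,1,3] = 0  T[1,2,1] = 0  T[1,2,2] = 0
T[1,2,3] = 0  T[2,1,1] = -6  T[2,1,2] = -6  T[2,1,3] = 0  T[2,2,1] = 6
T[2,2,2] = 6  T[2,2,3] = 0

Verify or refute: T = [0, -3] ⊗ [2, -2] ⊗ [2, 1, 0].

No

Reconstruct entry (2,1,1) from the claimed factors: Σₗ aₗ[2]bₗ[1]cₗ[1] = (-3)·(2)·(2) = -12, but T[2,1,1] = -6. The claim is false.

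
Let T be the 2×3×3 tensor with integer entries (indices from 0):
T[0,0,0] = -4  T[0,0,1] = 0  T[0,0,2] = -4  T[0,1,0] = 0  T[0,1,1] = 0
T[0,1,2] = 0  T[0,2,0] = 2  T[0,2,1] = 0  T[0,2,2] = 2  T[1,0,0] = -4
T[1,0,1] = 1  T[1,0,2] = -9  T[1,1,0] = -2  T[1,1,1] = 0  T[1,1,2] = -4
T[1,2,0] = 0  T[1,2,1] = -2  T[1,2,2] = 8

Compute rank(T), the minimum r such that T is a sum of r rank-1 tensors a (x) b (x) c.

3

Lower bound: the mode-2 unfolding of T (rows indexed by j, columns by (i,k) = (0,0), (0,1), (0,2), (1,0), (1,1), (1,2)) is [[-4, 0, -4, -4, 1, -9], [0, 0, 0, -2, 0, -4], [2, 0, 2, 0, -2, 8]].
There the 3×3 minor on rows j ∈ {0, 1, 2}, columns (i,k) ∈ {(0,0), (1,0), (1,1)} is det [[-4, -4, 1], [0, -2, 0], [2, 0, -2]] = -12 ≠ 0, so this unfolding has rank ≥ 3; CP rank is at least every unfolding rank, so rank(T) ≥ 3. (This is only a lower bound: in general the CP rank may exceed every unfolding rank, so we still need to exhibit 3 rank-1 terms summing to T.)
Upper bound: T is a sum of 3 rank-1 terms, T = (0, 1) (x) (1, 0, -2) (x) (2, 1, -1) + (0, 1) (x) (1, 1, -1) (x) (-2, 0, -4) + (1, 1) (x) (2, 0, -1) (x) (-2, 0, -2) (one valid choice — decompositions are not unique — normalised so each a, b is primitive with positive first nonzero entry; check it by expanding all entries), so rank(T) ≤ 3.
These bounds meet, so rank(T) = 3.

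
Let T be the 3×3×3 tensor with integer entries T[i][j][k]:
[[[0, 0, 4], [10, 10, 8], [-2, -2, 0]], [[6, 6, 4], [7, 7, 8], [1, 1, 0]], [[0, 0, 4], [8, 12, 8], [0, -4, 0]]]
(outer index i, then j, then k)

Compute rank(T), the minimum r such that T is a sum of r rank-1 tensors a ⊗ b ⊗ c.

Lower bound: in the mode-2 unfolding of T (rows indexed by j, columns by (i,k)) the 3×3 minor on rows j ∈ {0, 1, 2}, columns (i,k) ∈ {(0,0), (0,2), (2,0)} is det [[0, 4, 0], [10, 8, 8], [-2, 0, 0]] = -64 ≠ 0, so that unfolding has rank ≥ 3 and hence rank(T) ≥ 3 (CP rank is at least every unfolding rank, though it can be larger).
Upper bound: T is a sum of 3 rank-1 terms, T = [0, 0, 1] ⊗ [0, 1, -1] ⊗ [-2, 2, 0] + [1, 1, 1] ⊗ [1, 2, 0] ⊗ [4, 4, 4] + [2, -1, 2] ⊗ [2, -1, 1] ⊗ [-1, -1, 0] (one valid choice — decompositions are not unique — normalised so each a, b is primitive with positive first nonzero entry; check it by expanding all entries), so rank(T) ≤ 3.
These bounds meet, so rank(T) = 3.

3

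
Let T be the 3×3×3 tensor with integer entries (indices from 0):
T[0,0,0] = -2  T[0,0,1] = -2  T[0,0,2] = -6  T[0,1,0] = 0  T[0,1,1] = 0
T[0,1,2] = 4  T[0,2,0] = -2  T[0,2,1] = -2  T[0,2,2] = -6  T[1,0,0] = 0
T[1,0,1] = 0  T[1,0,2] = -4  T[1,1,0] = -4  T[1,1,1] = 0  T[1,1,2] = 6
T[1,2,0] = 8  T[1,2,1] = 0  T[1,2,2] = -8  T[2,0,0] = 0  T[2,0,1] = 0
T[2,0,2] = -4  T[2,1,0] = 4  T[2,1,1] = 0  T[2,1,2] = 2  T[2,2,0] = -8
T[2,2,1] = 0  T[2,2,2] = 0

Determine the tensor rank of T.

3

Lower bound: the mode-1 unfolding of T (rows indexed by i, columns by (j,k) = (0,0), (0,1), (0,2), (1,0), (1,1), (1,2), (2,0), (2,1), (2,2)) is [[-2, -2, -6, 0, 0, 4, -2, -2, -6], [0, 0, -4, -4, 0, 6, 8, 0, -8], [0, 0, -4, 4, 0, 2, -8, 0, 0]].
There the 3×3 minor on rows i ∈ {0, 1, 2}, columns (j,k) ∈ {(0,0), (0,2), (1,0)} is det [[-2, -6, 0], [0, -4, -4], [0, -4, 4]] = 64 ≠ 0, so this unfolding has rank ≥ 3; CP rank is at least every unfolding rank, so rank(T) ≥ 3. (This is only a lower bound: in general the CP rank may exceed every unfolding rank, so we still need to exhibit 3 rank-1 terms summing to T.)
Upper bound: T is a sum of 3 rank-1 terms, T = [0, 1, -1] ⊗ [0, 1, -2] ⊗ [-4, 0, 2] + [1, 0, 0] ⊗ [1, 0, 1] ⊗ [-2, -2, -2] + [1, 1, 1] ⊗ [1, -1, 1] ⊗ [0, 0, -4] (written with every a and b primitive with positive leading entry and the scale carried by c; CP decompositions are not unique, and this one is verified by expanding entrywise), so rank(T) ≤ 3.
These bounds meet, so rank(T) = 3.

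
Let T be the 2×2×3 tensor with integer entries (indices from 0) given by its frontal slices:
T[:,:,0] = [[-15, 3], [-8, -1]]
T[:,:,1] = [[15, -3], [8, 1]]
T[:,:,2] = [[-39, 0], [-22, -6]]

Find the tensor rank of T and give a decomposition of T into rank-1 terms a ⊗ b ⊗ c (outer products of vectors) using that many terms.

rank(T) = 2

Lower bound: the mode-1 unfolding of T (rows indexed by i, columns by (j,k) = (0,0), (0,1), (0,2), (1,0), (1,1), (1,2)) is [[-15, 15, -39, 3, -3, 0], [-8, 8, -22, -1, 1, -6]].
There the 2×2 minor on rows i ∈ {0, 1}, columns (j,k) ∈ {(0,0), (0,2)} is det [[-15, -39], [-8, -22]] = 18 ≠ 0, so this unfolding has rank ≥ 2; CP rank is at least every unfolding rank, so rank(T) ≥ 2. (Unfolding ranks only ever bound the CP rank from below — rank(T) can be strictly larger than all of them — so the matching upper bound has to come from an explicit 2-term decomposition.)
Upper bound — finding two terms. Write S_k = T[:,:,k] for the frontal slices: S₀ = [[-15, 3], [-8, -1]], S₁ = [[15, -3], [8, 1]], S₂ = [[-39, 0], [-22, -6]].
If T = a₁ ⊗ b₁ ⊗ c₁ + a₂ ⊗ b₂ ⊗ c₂ then each S_k = c₁[k]·a₁b₁ᵀ + c₂[k]·a₂b₂ᵀ. S₀ and S₂ are linearly independent, so a₁b₁ᵀ and a₂b₂ᵀ must span the same plane of matrices: they are the rank-1 matrices of the form x·S₀ + y·S₂.
det(x·S₀ + y·S₂) is 39·x² + 195·xy + 234·y² = 39·(x + 3·y)(x + 2·y), vanishing at (x:y) = (3:-1) and (2:-1).
M₁ = 3·S₀ − S₂ = [[-6, 9], [-2, 3]] = −[3, 1][2, -3]ᵀ and M₂ = 2·S₀ − S₂ = [[9, 6], [6, 4]] = [3, 2][3, 2]ᵀ, so take a₁ = [3, 1], b₁ = [2, -3], a₂ = [3, 2], b₂ = [3, 2].
Each slice is an integer combination of E₁ = a₁b₁ᵀ and E₂ = a₂b₂ᵀ: S₀ = −E₁ − E₂, S₁ = E₁ + E₂, S₂ = −2·E₁ − 3·E₂; reading off coefficients, c₁ = [-1, 1, -2] and c₂ = [-1, 1, -3].
Hence T = [3, 1] ⊗ [2, -3] ⊗ [-1, 1, -2] + [3, 2] ⊗ [3, 2] ⊗ [-1, 1, -3], so rank(T) ≤ 2.
These bounds meet, so rank(T) = 2.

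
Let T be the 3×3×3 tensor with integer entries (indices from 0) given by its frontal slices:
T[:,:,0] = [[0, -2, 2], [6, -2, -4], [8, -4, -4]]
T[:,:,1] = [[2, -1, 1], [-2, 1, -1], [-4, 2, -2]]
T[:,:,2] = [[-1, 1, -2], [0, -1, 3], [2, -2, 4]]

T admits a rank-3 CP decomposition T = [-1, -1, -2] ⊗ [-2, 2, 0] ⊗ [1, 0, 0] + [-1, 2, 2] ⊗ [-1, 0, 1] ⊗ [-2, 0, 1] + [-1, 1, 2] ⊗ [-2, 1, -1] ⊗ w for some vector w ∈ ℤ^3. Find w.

Subtract the known terms from T to get the rank-1 residual R = [-1, 1, 2] ⊗ [-2, 1, -1] ⊗ w, so R[i,j,k] = a[i]·b[j]·w[k]. Pick indices with nonzero a[0]·b[0] = (-1)·(-2) = 2. Only the fibre through (0,0,·) is needed: R[0,0,:] = T[0,0,:] − Σₗ aₗ[0]bₗ[0]cₗ = [0, 2, -1] − (-1)·(-2)·[1, 0, 0] − (-1)·(-1)·[-2, 0, 1] = [0, 2, -2]. Then w[k] = R[0,0,k] / 2 for each k, giving w = [0, 2, -2] / 2 = [0, 1, -1].

w = [0, 1, -1]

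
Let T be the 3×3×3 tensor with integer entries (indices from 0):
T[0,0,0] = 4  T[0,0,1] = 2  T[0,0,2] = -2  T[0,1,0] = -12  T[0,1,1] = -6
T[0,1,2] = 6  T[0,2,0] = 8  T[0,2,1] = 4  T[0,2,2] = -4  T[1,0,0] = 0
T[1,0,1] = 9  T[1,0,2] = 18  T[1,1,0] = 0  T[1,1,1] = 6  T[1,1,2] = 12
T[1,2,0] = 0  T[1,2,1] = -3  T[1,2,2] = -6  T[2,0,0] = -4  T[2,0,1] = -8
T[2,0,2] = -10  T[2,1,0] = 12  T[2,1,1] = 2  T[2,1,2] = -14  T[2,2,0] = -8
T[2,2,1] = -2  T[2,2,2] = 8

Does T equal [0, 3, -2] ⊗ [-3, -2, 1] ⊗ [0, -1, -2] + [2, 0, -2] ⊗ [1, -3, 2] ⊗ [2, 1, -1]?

Yes

Reconstruct entrywise from the claimed factors. For example, T[1,0,2] = 18 and Σₗ aₗ[1]bₗ[0]cₗ[2] = (3)·(-3)·(-2) + (0)·(1)·(-1) = 18; checking all 27 entries, every one matches. The claim holds.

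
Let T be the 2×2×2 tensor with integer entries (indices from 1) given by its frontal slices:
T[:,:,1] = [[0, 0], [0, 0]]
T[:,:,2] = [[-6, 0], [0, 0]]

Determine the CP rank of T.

Lower bound: T ≠ 0 (e.g. T[1,1,2] = -6), so rank(T) ≥ 1.
Upper bound: if T = a ⊗ b ⊗ c then every fibre of T is a multiple of the corresponding factor, so read the factors off the fibres through the nonzero entry T[1,1,2] = -6.
The mode-1 fibre T[:,1,2] = [-6, 0] gives a = [1, 0] (primitive direction); the mode-2 fibre T[1,:,2] = [-6, 0] gives b = [1, 0]; then c[k] = T[1,1,k] / (a[1]·b[1]) = [0, -6] / 1 = [0, -6].
Expanding [1, 0] ⊗ [1, 0] ⊗ [0, -6] reproduces all 8 entries of T, so T = [1, 0] ⊗ [1, 0] ⊗ [0, -6] and rank(T) ≤ 1.
These bounds meet, so rank(T) = 1.

1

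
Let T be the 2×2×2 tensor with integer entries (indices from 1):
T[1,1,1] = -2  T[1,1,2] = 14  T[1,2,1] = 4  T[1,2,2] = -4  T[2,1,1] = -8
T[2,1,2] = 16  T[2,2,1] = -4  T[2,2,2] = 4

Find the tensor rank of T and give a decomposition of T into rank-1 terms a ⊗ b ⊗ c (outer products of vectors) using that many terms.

rank(T) = 2

Lower bound: in the mode-3 unfolding of T (rows indexed by k, columns by (i,j)) the 2×2 minor on rows k ∈ {1, 2}, columns (i,j) ∈ {(1,1), (1,2)} is det [[-2, 4], [14, -4]] = -48 ≠ 0, so that unfolding has rank ≥ 2 and hence rank(T) ≥ 2 (CP rank is at least every unfolding rank, though it can be larger).
Upper bound: with S_k = T[:,:,k], the two rank-1 terms a₁b₁ᵀ, a₂b₂ᵀ are the rank-1 members of the pencil x·S₁ + y·S₂.
det(x·S₁ + y·S₂) is 40·x² − 160·xy + 120·y² = 40·(x − 3·y)(x − y), vanishing at (x:y) = (3:1) and (1:1).
M₁ = 3·S₁ + S₂ = [[8, 8], [-8, -8]] = 8·(1, -1)(1, 1)ᵀ and M₂ = S₁ + S₂ = [[12, 0], [8, 0]] = 4·(3, 2)(1, 0)ᵀ, so take a₁ = (1, -1), b₁ = (1, 1), a₂ = (3, 2), b₂ = (1, 0).
Each slice is an integer combination of E₁ = a₁b₁ᵀ and E₂ = a₂b₂ᵀ: S₁ = 4·E₁ − 2·E₂, S₂ = −4·E₁ + 6·E₂; reading off coefficients, c₁ = (4, -4) and c₂ = (-2, 6).
Hence T = (1, -1) ⊗ (1, 1) ⊗ (4, -4) + (3, 2) ⊗ (1, 0) ⊗ (-2, 6), so rank(T) ≤ 2.
These bounds meet, so rank(T) = 2.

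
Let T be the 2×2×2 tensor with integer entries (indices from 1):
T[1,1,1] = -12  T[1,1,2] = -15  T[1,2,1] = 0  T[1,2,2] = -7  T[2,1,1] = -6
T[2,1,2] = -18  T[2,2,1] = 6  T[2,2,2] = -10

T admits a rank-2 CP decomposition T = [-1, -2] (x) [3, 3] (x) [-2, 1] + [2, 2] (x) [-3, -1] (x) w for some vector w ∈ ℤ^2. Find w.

Subtract the known terms from T to get the rank-1 residual R = [2, 2] (x) [-3, -1] (x) w, so R[i,j,k] = a[i]·b[j]·w[k]. Pick indices with nonzero a[1]·b[1] = (2)·(-3) = -6. Only the fibre through (1,1,·) is needed: R[1,1,:] = T[1,1,:] − Σₗ aₗ[1]bₗ[1]cₗ = [-12, -15] − (-1)·(3)·[-2, 1] = [-18, -12]. Then w[k] = R[1,1,k] / -6 for each k, giving w = [-18, -12] / -6 = [3, 2].

w = [3, 2]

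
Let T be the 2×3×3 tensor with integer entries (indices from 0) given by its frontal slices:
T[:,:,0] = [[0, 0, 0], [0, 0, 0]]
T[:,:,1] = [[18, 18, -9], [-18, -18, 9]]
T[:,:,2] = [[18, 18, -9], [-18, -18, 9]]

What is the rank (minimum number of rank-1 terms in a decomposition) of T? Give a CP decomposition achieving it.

Lower bound: T ≠ 0 (e.g. T[0,0,1] = 18), so rank(T) ≥ 1.
Upper bound: the mode-1 fibre T[:,0,1] = [18, -18] gives a = (1, -1) (primitive direction); the mode-2 fibre T[0,:,1] = [18, 18, -9] gives b = (2, 2, -1); then c[k] = T[0,0,k] / (a[0]·b[0]) = [0, 18, 18] / 2 = (0, 9, 9).
Expanding (1, -1) ⊗ (2, 2, -1) ⊗ (0, 9, 9) reproduces all 18 entries of T, so T = (1, -1) ⊗ (2, 2, -1) ⊗ (0, 9, 9) and rank(T) ≤ 1.
These bounds meet, so rank(T) = 1.

rank(T) = 1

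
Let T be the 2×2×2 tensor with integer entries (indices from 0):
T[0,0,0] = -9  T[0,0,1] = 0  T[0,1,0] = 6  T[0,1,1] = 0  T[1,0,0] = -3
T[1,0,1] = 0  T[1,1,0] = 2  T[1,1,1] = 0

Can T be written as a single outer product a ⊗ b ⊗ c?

The mode-1 fibre T[:,0,0] = [-9, -3] gives a = [3, 1] (primitive direction); the mode-2 fibre T[0,:,0] = [-9, 6] gives b = [3, -2]; then c[k] = T[0,0,k] / (a[0]·b[0]) = [-9, 0] / 9 = [-1, 0].
Expanding [3, 1] ⊗ [3, -2] ⊗ [-1, 0] reproduces all 8 entries of T, so T = [3, 1] ⊗ [3, -2] ⊗ [-1, 0] and rank(T) ≤ 1.
Equivalently every frontal slice T[:,:,k] is c[k] times the rank-1 matrix [3, 1] ⊗ [3, -2]. So T has rank 1 (it is nonzero).

Yes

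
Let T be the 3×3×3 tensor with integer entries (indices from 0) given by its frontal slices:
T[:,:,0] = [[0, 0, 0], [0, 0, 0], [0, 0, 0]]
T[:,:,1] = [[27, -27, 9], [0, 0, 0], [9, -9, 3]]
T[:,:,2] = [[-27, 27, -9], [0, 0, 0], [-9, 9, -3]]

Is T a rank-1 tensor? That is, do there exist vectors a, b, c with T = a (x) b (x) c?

If T = a (x) b (x) c then every fibre of T is a multiple of the corresponding factor, so read the factors off the fibres through the nonzero entry T[0,0,1] = 27.
The mode-1 fibre T[:,0,1] = [27, 0, 9] gives a = [3, 0, 1] (primitive direction); the mode-2 fibre T[0,:,1] = [27, -27, 9] gives b = [3, -3, 1]; then c[k] = T[0,0,k] / (a[0]·b[0]) = [0, 27, -27] / 9 = [0, 3, -3].
Expanding [3, 0, 1] (x) [3, -3, 1] (x) [0, 3, -3] reproduces all 27 entries of T, so T = [3, 0, 1] (x) [3, -3, 1] (x) [0, 3, -3] and rank(T) ≤ 1.
Equivalently every frontal slice T[:,:,k] is c[k] times the rank-1 matrix [3, 0, 1] (x) [3, -3, 1]. So T has rank 1 (it is nonzero).

Yes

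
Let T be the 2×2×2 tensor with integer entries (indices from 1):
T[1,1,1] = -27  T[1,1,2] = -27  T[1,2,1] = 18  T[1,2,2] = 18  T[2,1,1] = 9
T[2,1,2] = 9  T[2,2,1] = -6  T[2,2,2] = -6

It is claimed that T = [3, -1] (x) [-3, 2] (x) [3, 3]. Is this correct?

Reconstruct entrywise from the claimed factors. For example, T[1,1,2] = -27 and Σₗ aₗ[1]bₗ[1]cₗ[2] = (3)·(-3)·(3) = -27; checking all 8 entries, every one matches. The claim holds.

Yes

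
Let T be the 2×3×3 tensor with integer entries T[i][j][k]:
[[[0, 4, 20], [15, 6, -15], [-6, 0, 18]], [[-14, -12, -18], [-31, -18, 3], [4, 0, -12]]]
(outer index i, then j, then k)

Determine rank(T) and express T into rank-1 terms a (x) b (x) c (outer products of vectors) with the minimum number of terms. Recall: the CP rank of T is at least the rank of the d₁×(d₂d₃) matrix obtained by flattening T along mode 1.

rank(T) = 2

Lower bound: in the mode-2 unfolding of T (rows indexed by j, columns by (i,k)) the 2×2 minor on rows j ∈ {0, 1}, columns (i,k) ∈ {(0,0), (0,1)} is det [[0, 4], [15, 6]] = -60 ≠ 0, so that unfolding has rank ≥ 2 and hence rank(T) ≥ 2 (CP rank is at least every unfolding rank, though it can be larger).
Upper bound: with S_k = T[:,:,k], the two rank-1 terms a₁b₁ᵀ, a₂b₂ᵀ are the rank-1 members of the pencil x·S₀ + y·S₁.
The 2×2 minor of x·S₀ + y·S₁ on rows {0,1}, columns {0,1} is 210·x² + 140·xy = 70·(3·x + 2·y)(x), vanishing at (x:y) = (2:-3) and (0:1).
M₁ = 2·S₀ − 3·S₁ = [[-12, 12, -12], [8, -8, 8]] = (-4)·[3, -2][1, -1, 1]ᵀ and M₂ = S₁ = [[4, 6, 0], [-12, -18, 0]] = 2·[1, -3][2, 3, 0]ᵀ, so take a₁ = [3, -2], b₁ = [1, -1, 1], a₂ = [1, -3], b₂ = [2, 3, 0].
Each slice is an integer combination of E₁ = a₁b₁ᵀ and E₂ = a₂b₂ᵀ: S₀ = −2·E₁ + 3·E₂, S₁ = 2·E₂, S₂ = 6·E₁ + E₂; reading off coefficients, c₁ = [-2, 0, 6] and c₂ = [3, 2, 1].
Hence T = [3, -2] (x) [1, -1, 1] (x) [-2, 0, 6] + [1, -3] (x) [2, 3, 0] (x) [3, 2, 1], so rank(T) ≤ 2.
These bounds meet, so rank(T) = 2.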